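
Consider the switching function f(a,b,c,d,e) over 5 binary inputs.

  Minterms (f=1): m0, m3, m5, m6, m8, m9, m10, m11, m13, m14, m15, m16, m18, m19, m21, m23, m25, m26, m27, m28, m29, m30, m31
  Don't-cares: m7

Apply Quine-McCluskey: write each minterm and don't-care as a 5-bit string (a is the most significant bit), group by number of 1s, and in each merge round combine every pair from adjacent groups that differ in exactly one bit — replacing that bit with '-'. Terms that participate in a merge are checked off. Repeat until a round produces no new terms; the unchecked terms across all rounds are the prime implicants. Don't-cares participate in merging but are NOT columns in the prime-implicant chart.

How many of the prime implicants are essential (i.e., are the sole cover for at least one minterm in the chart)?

[col 0] 00000*, 00011*, 00101*, 00110*, 00111*, 01000*, 01001*, 01010*, 01011*, 01101*, 01110*, 01111*, 10000*, 10010*, 10011*, 10101*, 10111*, 11001*, 11010*, 11011*, 11100*, 11101*, 11110*, 11111*
[col 1] -0000, -0011*, -0101*, -0111*, -1001*, -1010*, -1011*, -1101*, -1110*, -1111*, 0-000, 0-011*, 0-101*, 0-110*, 0-111*, 00-11*, 001-1*, 0011-*, 01-01*, 01-10*, 01-11*, 010-0*, 010-1*, 0100-*, 0101-*, 011-1*, 0111-*, 1-010*, 1-011*, 1-101*, 1-111*, 10-11*, 100-0, 1001-*, 101-1*, 11-01*, 11-10*, 11-11*, 110-1*, 1101-*, 111-0*, 111-1*, 1110-*, 1111-*
[col 2] --011*, --101*, --111*, -0-11*, -01-1*, -1-01*, -1-10*, -1-11*, -10-1*, -101-*, -11-1*, -111-*, 0--11*, 0-1-1*, 0-11-, 01--1*, 01-1-*, 010--, 1--11*, 1-01-, 1-1-1*, 11--1*, 11-1-*, 111--
[col 3] ---11, --1-1, -1--1, -1-1-
Prime implicants: ---11, --1-1, -0000, -1--1, -1-1-, 0-000, 0-11-, 010--, 1-01-, 100-0, 111--
PI chart (minterm → PIs covering it):
  0 | -0000,0-000
  3 | ---11  (sole → essential)
  5 | --1-1  (sole → essential)
  6 | 0-11-  (sole → essential)
  8 | 0-000,010--
  9 | -1--1,010--
  10 | -1-1-,010--
  11 | ---11,-1--1,-1-1-,010--
  13 | --1-1,-1--1
  14 | -1-1-,0-11-
  15 | ---11,--1-1,-1--1,-1-1-,0-11-
  16 | -0000,100-0
  18 | 1-01-,100-0
  19 | ---11,1-01-
  21 | --1-1  (sole → essential)
  23 | ---11,--1-1
  25 | -1--1  (sole → essential)
  26 | -1-1-,1-01-
  27 | ---11,-1--1,-1-1-,1-01-
  28 | 111--  (sole → essential)
  29 | --1-1,-1--1,111--
  30 | -1-1-,111--
  31 | ---11,--1-1,-1--1,-1-1-,111--
Essential prime implicants: ---11, --1-1, -1--1, 0-11-, 111--

5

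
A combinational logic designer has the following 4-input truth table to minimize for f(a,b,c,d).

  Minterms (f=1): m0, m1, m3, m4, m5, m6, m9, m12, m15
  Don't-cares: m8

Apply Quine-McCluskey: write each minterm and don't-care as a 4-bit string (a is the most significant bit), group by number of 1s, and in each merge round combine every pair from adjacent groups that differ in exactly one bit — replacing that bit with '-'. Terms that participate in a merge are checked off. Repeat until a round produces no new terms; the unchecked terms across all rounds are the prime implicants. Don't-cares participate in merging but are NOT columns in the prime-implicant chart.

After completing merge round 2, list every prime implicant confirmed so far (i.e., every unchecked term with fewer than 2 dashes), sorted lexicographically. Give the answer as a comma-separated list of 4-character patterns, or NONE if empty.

[col 0] 0000*, 0001*, 0011*, 0100*, 0101*, 0110*, 1000*, 1001*, 1100*, 1111
[col 1] -000*, -001*, -100*, 0-00*, 0-01*, 00-1, 000-*, 01-0, 010-*, 1-00*, 100-*
[col 2] --00, -00-, 0-0-
Prime implicants: --00, -00-, 0-0-, 00-1, 01-0, 1111

00-1, 01-0, 1111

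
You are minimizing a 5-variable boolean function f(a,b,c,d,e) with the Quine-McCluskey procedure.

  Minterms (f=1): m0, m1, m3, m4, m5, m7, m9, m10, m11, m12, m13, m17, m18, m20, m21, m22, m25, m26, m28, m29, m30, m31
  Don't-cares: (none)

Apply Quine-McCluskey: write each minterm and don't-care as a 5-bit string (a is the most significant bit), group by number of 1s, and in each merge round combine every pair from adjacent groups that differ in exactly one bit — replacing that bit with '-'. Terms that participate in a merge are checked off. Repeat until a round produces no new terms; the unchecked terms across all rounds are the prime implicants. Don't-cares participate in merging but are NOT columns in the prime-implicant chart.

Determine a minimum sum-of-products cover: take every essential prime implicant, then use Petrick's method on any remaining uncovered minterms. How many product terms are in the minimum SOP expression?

7

Round 0: 00000✓ 00001✓ 00011✓ 00100✓ 00101✓ 00111✓ 01001✓ 01010✓ 01011✓ 01100✓ 01101✓ 10001✓ 10010✓ 10100✓ 10101✓ 10110✓ 11001✓ 11010✓ 11100✓ 11101✓ 11110✓ 11111✓
Round 1: -0001✓ -0100✓ -0101✓ -1001✓ -1010 -1100✓ -1101✓ 0-001✓ 0-011✓ 0-100✓ 0-101✓ 00-00✓ 00-01✓ 00-11✓ 000-1✓ 0000-✓ 001-1✓ 0010-✓ 01-01✓ 010-1✓ 0101- 0110-✓ 1-001✓ 1-010✓ 1-100✓ 1-101✓ 1-110✓ 10-01✓ 10-10✓ 101-0✓ 1010-✓ 11-01✓ 11-10✓ 111-0✓ 111-1✓ 1110-✓ 1111-✓
Round 2: --001✓ --100✓ --101✓ -0-01✓ -010-✓ -1-01✓ -110-✓ 0--01✓ 0-0-1 0-10-✓ 00--1 00-0- 1--01✓ 1--10 1-1-0 1-10-✓ 111--
Round 3: ---01 --10-
PIs = {---01, --10-, -1010, 0-0-1, 00--1, 00-0-, 0101-, 1--10, 1-1-0, 111--}
Coverage chart:
  m0: 00-0- ←essential
  m1: ---01,0-0-1,00--1,00-0-
  m3: 0-0-1,00--1
  m4: --10-,00-0-
  m5: ---01,--10-,00--1,00-0-
  m7: 00--1 ←essential
  m9: ---01,0-0-1
  m10: -1010,0101-
  m11: 0-0-1,0101-
  m12: --10- ←essential
  m13: ---01,--10-
  m17: ---01 ←essential
  m18: 1--10 ←essential
  m20: --10-,1-1-0
  m21: ---01,--10-
  m22: 1--10,1-1-0
  m25: ---01 ←essential
  m26: -1010,1--10
  m28: --10-,1-1-0,111--
  m29: ---01,--10-,111--
  m30: 1--10,1-1-0,111--
  m31: 111-- ←essential
Essential: ---01, --10-, 00--1, 00-0-, 1--10, 111--
Petrick residual → 0101-
Min cover (7 terms): d'e + cd' + a'b'e + a'b'd' + a'bc'd + ade' + abc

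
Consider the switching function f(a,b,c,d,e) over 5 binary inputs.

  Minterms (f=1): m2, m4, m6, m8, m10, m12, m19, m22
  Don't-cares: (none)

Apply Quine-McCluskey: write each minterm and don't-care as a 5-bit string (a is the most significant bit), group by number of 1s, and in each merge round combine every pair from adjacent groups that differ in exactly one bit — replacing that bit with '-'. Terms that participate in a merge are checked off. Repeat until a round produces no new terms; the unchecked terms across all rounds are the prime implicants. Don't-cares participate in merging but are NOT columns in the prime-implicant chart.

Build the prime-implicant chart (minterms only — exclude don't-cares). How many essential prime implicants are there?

[col 0] 00010*, 00100*, 00110*, 01000*, 01010*, 01100*, 10011, 10110*
[col 1] -0110, 0-010, 0-100, 00-10, 001-0, 01-00, 010-0
Prime implicants: -0110, 0-010, 0-100, 00-10, 001-0, 01-00, 010-0, 10011
PI chart (minterm → PIs covering it):
  2 | 0-010,00-10
  4 | 0-100,001-0
  6 | -0110,00-10,001-0
  8 | 01-00,010-0
  10 | 0-010,010-0
  12 | 0-100,01-00
  19 | 10011  (sole → essential)
  22 | -0110  (sole → essential)
Essential prime implicants: -0110, 10011

2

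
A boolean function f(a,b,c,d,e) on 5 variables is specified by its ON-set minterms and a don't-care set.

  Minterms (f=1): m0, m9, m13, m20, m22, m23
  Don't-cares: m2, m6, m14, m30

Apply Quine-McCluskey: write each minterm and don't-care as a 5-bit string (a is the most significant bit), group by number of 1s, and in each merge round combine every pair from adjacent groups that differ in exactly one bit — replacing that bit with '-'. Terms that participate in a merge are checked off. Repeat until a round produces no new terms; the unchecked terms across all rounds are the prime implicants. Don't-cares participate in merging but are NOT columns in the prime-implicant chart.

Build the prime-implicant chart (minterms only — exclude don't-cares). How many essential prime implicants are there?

[col 0] 00000*, 00010*, 00110*, 01001*, 01101*, 01110*, 10100*, 10110*, 10111*, 11110*
[col 1] -0110*, -1110*, 0-110*, 00-10, 000-0, 01-01, 1-110*, 101-0, 1011-
[col 2] --110
Prime implicants: --110, 00-10, 000-0, 01-01, 101-0, 1011-
PI chart (minterm → PIs covering it):
  0 | 000-0  (sole → essential)
  9 | 01-01  (sole → essential)
  13 | 01-01  (sole → essential)
  20 | 101-0  (sole → essential)
  22 | --110,101-0,1011-
  23 | 1011-  (sole → essential)
Essential prime implicants: 000-0, 01-01, 101-0, 1011-

4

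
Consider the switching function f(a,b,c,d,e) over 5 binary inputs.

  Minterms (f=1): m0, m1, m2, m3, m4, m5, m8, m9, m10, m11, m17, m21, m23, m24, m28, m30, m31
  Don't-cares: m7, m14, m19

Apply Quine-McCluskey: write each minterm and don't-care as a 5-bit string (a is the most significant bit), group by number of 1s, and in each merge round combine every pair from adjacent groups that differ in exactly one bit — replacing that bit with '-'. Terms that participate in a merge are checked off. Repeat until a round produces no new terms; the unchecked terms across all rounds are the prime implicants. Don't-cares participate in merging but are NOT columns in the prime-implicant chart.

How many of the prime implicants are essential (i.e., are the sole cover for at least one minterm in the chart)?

size-2^0 implicants → 00000(✓)  00001(✓)  00010(✓)  00011(✓)  00100(✓)  00101(✓)  00111(✓)  01000(✓)  01001(✓)  01010(✓)  01011(✓)  01110(✓)  10001(✓)  10011(✓)  10101(✓)  10111(✓)  11000(✓)  11100(✓)  11110(✓)  11111(✓)
size-2^1 implicants → -0001(✓)  -0011(✓)  -0101(✓)  -0111(✓)  -1000  -1110  0-000(✓)  0-001(✓)  0-010(✓)  0-011(✓)  00-00(✓)  00-01(✓)  00-11(✓)  000-0(✓)  000-1(✓)  0000-(✓)  0001-(✓)  001-1(✓)  0010-(✓)  01-10  010-0(✓)  010-1(✓)  0100-(✓)  0101-(✓)  1-111  10-01(✓)  10-11(✓)  100-1(✓)  101-1(✓)  11-00  111-0  1111-
size-2^2 implicants → -0-01(✓)  -0-11(✓)  -00-1(✓)  -01-1(✓)  0-0-0(✓)  0-0-1(✓)  0-00-(✓)  0-01-(✓)  00--1(✓)  00-0-  000--(✓)  010--(✓)  10--1(✓)
size-2^3 implicants → -0--1  0-0--
Unchecked terms (primes): -0--1, -1000, -1110, 0-0--, 00-0-, 01-10, 1-111, 11-00, 111-0, 1111-
Minterm coverage:
  m0 ⊆ 0-0--,00-0-
  m1 ⊆ -0--1,0-0--,00-0-
  m2 ⊆ 0-0-- [E]
  m3 ⊆ -0--1,0-0--
  m4 ⊆ 00-0- [E]
  m5 ⊆ -0--1,00-0-
  m8 ⊆ -1000,0-0--
  m9 ⊆ 0-0-- [E]
  m10 ⊆ 0-0--,01-10
  m11 ⊆ 0-0-- [E]
  m17 ⊆ -0--1 [E]
  m21 ⊆ -0--1 [E]
  m23 ⊆ -0--1,1-111
  m24 ⊆ -1000,11-00
  m28 ⊆ 11-00,111-0
  m30 ⊆ -1110,111-0,1111-
  m31 ⊆ 1-111,1111-
E = {-0--1, 0-0--, 00-0-}

3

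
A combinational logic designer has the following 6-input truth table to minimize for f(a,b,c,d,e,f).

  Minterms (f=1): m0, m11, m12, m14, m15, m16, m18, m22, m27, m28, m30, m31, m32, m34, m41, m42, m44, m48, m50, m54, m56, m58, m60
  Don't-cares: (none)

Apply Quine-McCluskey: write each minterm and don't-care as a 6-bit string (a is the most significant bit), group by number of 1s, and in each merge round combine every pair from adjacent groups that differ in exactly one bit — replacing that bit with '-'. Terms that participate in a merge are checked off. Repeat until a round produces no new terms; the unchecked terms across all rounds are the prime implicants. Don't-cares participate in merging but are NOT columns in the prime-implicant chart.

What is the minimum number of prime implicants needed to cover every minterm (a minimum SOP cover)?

8

[col 0] 000000*, 001011*, 001100*, 001110*, 001111*, 010000*, 010010*, 010110*, 011011*, 011100*, 011110*, 011111*, 100000*, 100010*, 101001, 101010*, 101100*, 110000*, 110010*, 110110*, 111000*, 111010*, 111100*
[col 1] -00000*, -01100*, -10000*, -10010*, -10110*, -11100*, 0-0000*, 0-1011*, 0-1100*, 0-1110*, 0-1111*, 001-11*, 0011-0*, 00111-*, 01-110, 010-10*, 0100-0*, 011-11*, 0111-0*, 01111-*, 1-0000*, 1-0010*, 1-1010*, 1-1100*, 10-010*, 1000-0*, 11-000*, 11-010*, 110-10*, 1100-0*, 111-00, 1110-0*
[col 2] --0000, --1100, -10-10, -100-0, 0-1-11, 0-11-0, 0-111-, 1--010, 1-00-0, 11-0-0
Prime implicants: --0000, --1100, -10-10, -100-0, 0-1-11, 0-11-0, 0-111-, 01-110, 1--010, 1-00-0, 101001, 11-0-0, 111-00
PI chart (minterm → PIs covering it):
  0 | --0000  (sole → essential)
  11 | 0-1-11  (sole → essential)
  12 | --1100,0-11-0
  14 | 0-11-0,0-111-
  15 | 0-1-11,0-111-
  16 | --0000,-100-0
  18 | -10-10,-100-0
  22 | -10-10,01-110
  27 | 0-1-11  (sole → essential)
  28 | --1100,0-11-0
  30 | 0-11-0,0-111-,01-110
  31 | 0-1-11,0-111-
  32 | --0000,1-00-0
  34 | 1--010,1-00-0
  41 | 101001  (sole → essential)
  42 | 1--010  (sole → essential)
  44 | --1100  (sole → essential)
  48 | --0000,-100-0,1-00-0,11-0-0
  50 | -10-10,-100-0,1--010,1-00-0,11-0-0
  54 | -10-10  (sole → essential)
  56 | 11-0-0,111-00
  58 | 1--010,11-0-0
  60 | --1100,111-00
Essential prime implicants: --0000, --1100, -10-10, 0-1-11, 1--010, 101001
Petrick residual → 0-11-0, 11-0-0
Minimum SOP uses 8 PIs: c'd'e'f' + cde'f' + bc'ef' + a'cef + a'cdf' + ad'ef' + ab'cd'e'f + abd'f'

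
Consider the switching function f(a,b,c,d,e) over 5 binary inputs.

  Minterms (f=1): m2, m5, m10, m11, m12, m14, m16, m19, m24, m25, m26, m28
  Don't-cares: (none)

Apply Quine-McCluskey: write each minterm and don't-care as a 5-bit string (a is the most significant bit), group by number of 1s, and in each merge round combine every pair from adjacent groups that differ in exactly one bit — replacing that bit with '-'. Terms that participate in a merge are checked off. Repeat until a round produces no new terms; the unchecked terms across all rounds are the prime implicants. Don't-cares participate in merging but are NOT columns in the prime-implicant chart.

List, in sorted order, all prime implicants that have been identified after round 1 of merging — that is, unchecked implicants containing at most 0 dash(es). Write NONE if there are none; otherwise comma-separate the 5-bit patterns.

[col 0] 00010*, 00101, 01010*, 01011*, 01100*, 01110*, 10000*, 10011, 11000*, 11001*, 11010*, 11100*
[col 1] -1010, -1100, 0-010, 01-10, 0101-, 011-0, 1-000, 11-00, 110-0, 1100-
Prime implicants: -1010, -1100, 0-010, 00101, 01-10, 0101-, 011-0, 1-000, 10011, 11-00, 110-0, 1100-

00101, 10011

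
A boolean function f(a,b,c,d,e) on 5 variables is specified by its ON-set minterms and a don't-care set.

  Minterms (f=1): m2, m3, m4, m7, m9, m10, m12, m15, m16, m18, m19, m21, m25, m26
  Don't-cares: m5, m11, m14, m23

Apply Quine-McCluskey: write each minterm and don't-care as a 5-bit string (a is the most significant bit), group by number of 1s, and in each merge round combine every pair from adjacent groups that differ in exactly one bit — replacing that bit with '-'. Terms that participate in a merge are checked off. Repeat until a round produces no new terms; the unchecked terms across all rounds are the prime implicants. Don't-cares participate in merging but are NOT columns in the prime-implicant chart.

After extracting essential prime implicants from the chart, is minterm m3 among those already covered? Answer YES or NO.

[col 0] 00010*, 00011*, 00100*, 00101*, 00111*, 01001*, 01010*, 01011*, 01100*, 01110*, 01111*, 10000*, 10010*, 10011*, 10101*, 10111*, 11001*, 11010*
[col 1] -0010*, -0011*, -0101*, -0111*, -1001, -1010*, 0-010*, 0-011*, 0-100, 0-111*, 00-11*, 0001-*, 001-1*, 0010-, 01-10*, 01-11*, 010-1, 0101-*, 011-0, 0111-*, 1-010*, 10-11*, 100-0, 1001-*, 101-1*
[col 2] --010, -0-11, -001-, -01-1, 0--11, 0-01-, 01-1-
Prime implicants: --010, -0-11, -001-, -01-1, -1001, 0--11, 0-01-, 0-100, 0010-, 01-1-, 010-1, 011-0, 100-0
PI chart (minterm → PIs covering it):
  2 | --010,-001-,0-01-
  3 | -0-11,-001-,0--11,0-01-
  4 | 0-100,0010-
  7 | -0-11,-01-1,0--11
  9 | -1001,010-1
  10 | --010,0-01-,01-1-
  12 | 0-100,011-0
  15 | 0--11,01-1-
  16 | 100-0  (sole → essential)
  18 | --010,-001-,100-0
  19 | -0-11,-001-
  21 | -01-1  (sole → essential)
  25 | -1001  (sole → essential)
  26 | --010  (sole → essential)
Essential prime implicants: --010, -01-1, -1001, 100-0

NO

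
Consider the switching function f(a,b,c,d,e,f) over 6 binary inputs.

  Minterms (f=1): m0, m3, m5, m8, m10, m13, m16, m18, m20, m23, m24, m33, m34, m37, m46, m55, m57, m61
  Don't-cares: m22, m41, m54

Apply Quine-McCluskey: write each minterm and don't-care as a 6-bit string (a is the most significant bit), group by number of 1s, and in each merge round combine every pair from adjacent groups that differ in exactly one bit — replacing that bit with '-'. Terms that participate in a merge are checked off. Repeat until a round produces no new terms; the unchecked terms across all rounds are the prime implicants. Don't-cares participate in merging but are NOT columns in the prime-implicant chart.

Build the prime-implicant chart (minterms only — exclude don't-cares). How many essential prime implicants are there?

size-2^0 implicants → 000000(✓)  000011  000101(✓)  001000(✓)  001010(✓)  001101(✓)  010000(✓)  010010(✓)  010100(✓)  010110(✓)  010111(✓)  011000(✓)  100001(✓)  100010  100101(✓)  101001(✓)  101110  110110(✓)  110111(✓)  111001(✓)  111101(✓)
size-2^1 implicants → -00101  -10110(✓)  -10111(✓)  0-0000(✓)  0-1000(✓)  00-000(✓)  00-101  0010-0  01-000(✓)  010-00(✓)  010-10(✓)  0100-0(✓)  0101-0(✓)  01011-(✓)  1-1001  10-001  100-01  11011-(✓)  111-01
size-2^2 implicants → -1011-  0--000  010--0
Unchecked terms (primes): -00101, -1011-, 0--000, 00-101, 000011, 0010-0, 010--0, 1-1001, 10-001, 100-01, 100010, 101110, 111-01
Minterm coverage:
  m0 ⊆ 0--000 [E]
  m3 ⊆ 000011 [E]
  m5 ⊆ -00101,00-101
  m8 ⊆ 0--000,0010-0
  m10 ⊆ 0010-0 [E]
  m13 ⊆ 00-101 [E]
  m16 ⊆ 0--000,010--0
  m18 ⊆ 010--0 [E]
  m20 ⊆ 010--0 [E]
  m23 ⊆ -1011- [E]
  m24 ⊆ 0--000 [E]
  m33 ⊆ 10-001,100-01
  m34 ⊆ 100010 [E]
  m37 ⊆ -00101,100-01
  m46 ⊆ 101110 [E]
  m55 ⊆ -1011- [E]
  m57 ⊆ 1-1001,111-01
  m61 ⊆ 111-01 [E]
E = {-1011-, 0--000, 00-101, 000011, 0010-0, 010--0, 100010, 101110, 111-01}

9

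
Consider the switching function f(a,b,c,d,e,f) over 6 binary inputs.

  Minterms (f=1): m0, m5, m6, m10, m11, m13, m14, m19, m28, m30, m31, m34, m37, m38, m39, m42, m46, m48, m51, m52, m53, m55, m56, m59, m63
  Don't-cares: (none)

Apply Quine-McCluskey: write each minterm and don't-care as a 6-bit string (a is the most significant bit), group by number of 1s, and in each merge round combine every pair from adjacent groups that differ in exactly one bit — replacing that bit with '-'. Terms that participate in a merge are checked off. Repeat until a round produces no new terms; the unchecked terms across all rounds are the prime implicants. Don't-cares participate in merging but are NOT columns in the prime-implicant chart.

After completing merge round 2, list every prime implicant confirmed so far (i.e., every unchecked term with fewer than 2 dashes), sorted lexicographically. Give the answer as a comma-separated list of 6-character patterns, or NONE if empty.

-00101, -10011, -11111, 0-1110, 00-101, 000000, 00101-, 0111-0, 01111-, 10011-, 11-000, 110-00, 11010-

size-2^0 implicants → 000000  000101(✓)  000110(✓)  001010(✓)  001011(✓)  001101(✓)  001110(✓)  010011(✓)  011100(✓)  011110(✓)  011111(✓)  100010(✓)  100101(✓)  100110(✓)  100111(✓)  101010(✓)  101110(✓)  110000(✓)  110011(✓)  110100(✓)  110101(✓)  110111(✓)  111000(✓)  111011(✓)  111111(✓)
size-2^1 implicants → -00101  -00110(✓)  -01010(✓)  -01110(✓)  -10011  -11111  0-1110  00-101  00-110(✓)  001-10(✓)  00101-  0111-0  01111-  1-0101(✓)  1-0111(✓)  10-010(✓)  10-110(✓)  100-10(✓)  1001-1(✓)  10011-  101-10(✓)  11-000  11-011(✓)  11-111(✓)  110-00  110-11(✓)  1101-1(✓)  11010-  111-11(✓)
size-2^2 implicants → -0-110  -01-10  1-01-1  10--10  11--11
Unchecked terms (primes): -0-110, -00101, -01-10, -10011, -11111, 0-1110, 00-101, 000000, 00101-, 0111-0, 01111-, 1-01-1, 10--10, 10011-, 11--11, 11-000, 110-00, 11010-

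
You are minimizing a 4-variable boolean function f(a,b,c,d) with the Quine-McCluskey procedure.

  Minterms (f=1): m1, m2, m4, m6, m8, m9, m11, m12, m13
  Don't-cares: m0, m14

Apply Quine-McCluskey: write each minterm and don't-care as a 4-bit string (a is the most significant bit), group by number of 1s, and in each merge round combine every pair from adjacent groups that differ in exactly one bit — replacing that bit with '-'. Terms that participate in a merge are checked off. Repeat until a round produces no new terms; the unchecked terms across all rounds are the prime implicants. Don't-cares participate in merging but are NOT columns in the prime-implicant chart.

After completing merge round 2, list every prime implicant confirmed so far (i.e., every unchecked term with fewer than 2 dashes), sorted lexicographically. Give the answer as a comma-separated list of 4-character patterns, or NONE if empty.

size-2^0 implicants → 0000(✓)  0001(✓)  0010(✓)  0100(✓)  0110(✓)  1000(✓)  1001(✓)  1011(✓)  1100(✓)  1101(✓)  1110(✓)
size-2^1 implicants → -000(✓)  -001(✓)  -100(✓)  -110(✓)  0-00(✓)  0-10(✓)  00-0(✓)  000-(✓)  01-0(✓)  1-00(✓)  1-01(✓)  10-1  100-(✓)  11-0(✓)  110-(✓)
size-2^2 implicants → --00  -00-  -1-0  0--0  1-0-
Unchecked terms (primes): --00, -00-, -1-0, 0--0, 1-0-, 10-1

10-1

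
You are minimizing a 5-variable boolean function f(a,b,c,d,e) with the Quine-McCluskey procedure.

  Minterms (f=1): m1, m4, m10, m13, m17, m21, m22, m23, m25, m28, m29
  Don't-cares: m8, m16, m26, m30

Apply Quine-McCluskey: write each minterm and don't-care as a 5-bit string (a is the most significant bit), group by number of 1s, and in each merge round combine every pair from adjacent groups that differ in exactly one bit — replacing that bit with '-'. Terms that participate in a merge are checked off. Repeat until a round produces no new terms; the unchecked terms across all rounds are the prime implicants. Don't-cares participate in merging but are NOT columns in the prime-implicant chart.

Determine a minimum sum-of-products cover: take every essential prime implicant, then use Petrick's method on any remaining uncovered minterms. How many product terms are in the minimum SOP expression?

7

Round 0: 00001✓ 00100 01000✓ 01010✓ 01101✓ 10000✓ 10001✓ 10101✓ 10110✓ 10111✓ 11001✓ 11010✓ 11100✓ 11101✓ 11110✓
Round 1: -0001 -1010 -1101 010-0 1-001✓ 1-101✓ 1-110 10-01✓ 1000- 101-1 1011- 11-01✓ 11-10 111-0 1110-
Round 2: 1--01
PIs = {-0001, -1010, -1101, 00100, 010-0, 1--01, 1-110, 1000-, 101-1, 1011-, 11-10, 111-0, 1110-}
Coverage chart:
  m1: -0001 ←essential
  m4: 00100 ←essential
  m10: -1010,010-0
  m13: -1101 ←essential
  m17: -0001,1--01,1000-
  m21: 1--01,101-1
  m22: 1-110,1011-
  m23: 101-1,1011-
  m25: 1--01 ←essential
  m28: 111-0,1110-
  m29: -1101,1--01,1110-
Essential: -0001, -1101, 00100, 1--01
Petrick residual → -1010, 1011-, 111-0
Min cover (7 terms): b'c'd'e + bc'de' + bcd'e + a'b'cd'e' + ad'e + ab'cd + abce'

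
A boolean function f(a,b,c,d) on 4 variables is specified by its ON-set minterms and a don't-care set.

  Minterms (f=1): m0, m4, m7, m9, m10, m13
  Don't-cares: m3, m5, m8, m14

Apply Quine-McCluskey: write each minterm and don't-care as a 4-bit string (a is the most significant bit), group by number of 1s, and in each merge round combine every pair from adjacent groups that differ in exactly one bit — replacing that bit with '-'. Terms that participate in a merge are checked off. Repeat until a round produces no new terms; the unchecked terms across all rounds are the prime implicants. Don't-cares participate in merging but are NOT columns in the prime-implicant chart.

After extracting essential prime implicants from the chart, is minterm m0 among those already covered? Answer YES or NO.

[col 0] 0000*, 0011*, 0100*, 0101*, 0111*, 1000*, 1001*, 1010*, 1101*, 1110*
[col 1] -000, -101, 0-00, 0-11, 01-1, 010-, 1-01, 1-10, 10-0, 100-
Prime implicants: -000, -101, 0-00, 0-11, 01-1, 010-, 1-01, 1-10, 10-0, 100-
PI chart (minterm → PIs covering it):
  0 | -000,0-00
  4 | 0-00,010-
  7 | 0-11,01-1
  9 | 1-01,100-
  10 | 1-10,10-0
  13 | -101,1-01
(no essential prime implicants)

NO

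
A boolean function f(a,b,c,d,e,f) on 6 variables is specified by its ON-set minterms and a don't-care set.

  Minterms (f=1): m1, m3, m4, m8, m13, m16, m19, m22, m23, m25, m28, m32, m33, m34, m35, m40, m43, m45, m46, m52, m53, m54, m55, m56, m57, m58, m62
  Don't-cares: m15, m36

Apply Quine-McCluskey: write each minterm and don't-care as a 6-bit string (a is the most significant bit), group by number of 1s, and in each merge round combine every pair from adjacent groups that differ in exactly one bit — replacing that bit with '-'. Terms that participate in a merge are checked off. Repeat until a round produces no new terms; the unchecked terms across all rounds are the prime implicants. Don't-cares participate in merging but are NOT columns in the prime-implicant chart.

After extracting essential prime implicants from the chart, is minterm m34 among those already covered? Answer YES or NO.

Round 0: 000001✓ 000011✓ 000100✓ 001000✓ 001101✓ 001111✓ 010000 010011✓ 010110✓ 010111✓ 011001✓ 011100 100000✓ 100001✓ 100010✓ 100011✓ 100100✓ 101000✓ 101011✓ 101101✓ 101110✓ 110100✓ 110101✓ 110110✓ 110111✓ 111000✓ 111001✓ 111010✓ 111110✓
Round 1: -00001✓ -00011✓ -00100 -01000 -01101 -10110✓ -10111✓ -11001 0-0011 0000-1✓ 0011-1 010-11 01011-✓ 1-0100 1-1000 1-1110 10-000 10-011 100-00 1000-0✓ 1000-1✓ 10000-✓ 10001-✓ 11-110 1101-0✓ 1101-1✓ 11010-✓ 11011-✓ 111-10 1110-0 11100-
Round 2: -000-1 -1011- 1000-- 1101--
PIs = {-000-1, -00100, -01000, -01101, -1011-, -11001, 0-0011, 0011-1, 010-11, 010000, 011100, 1-0100, 1-1000, 1-1110, 10-000, 10-011, 100-00, 1000--, 11-110, 1101--, 111-10, 1110-0, 11100-}
Coverage chart:
  m1: -000-1 ←essential
  m3: -000-1,0-0011
  m4: -00100 ←essential
  m8: -01000 ←essential
  m13: -01101,0011-1
  m16: 010000 ←essential
  m19: 0-0011,010-11
  m22: -1011- ←essential
  m23: -1011-,010-11
  m25: -11001 ←essential
  m28: 011100 ←essential
  m32: 10-000,100-00,1000--
  m33: -000-1,1000--
  m34: 1000-- ←essential
  m35: -000-1,10-011,1000--
  m40: -01000,1-1000,10-000
  m43: 10-011 ←essential
  m45: -01101 ←essential
  m46: 1-1110 ←essential
  m52: 1-0100,1101--
  m53: 1101-- ←essential
  m54: -1011-,11-110,1101--
  m55: -1011-,1101--
  m56: 1-1000,1110-0,11100-
  m57: -11001,11100-
  m58: 111-10,1110-0
  m62: 1-1110,11-110,111-10
Essential: -000-1, -00100, -01000, -01101, -1011-, -11001, 010000, 011100, 1-1110, 10-011, 1000--, 1101--

YES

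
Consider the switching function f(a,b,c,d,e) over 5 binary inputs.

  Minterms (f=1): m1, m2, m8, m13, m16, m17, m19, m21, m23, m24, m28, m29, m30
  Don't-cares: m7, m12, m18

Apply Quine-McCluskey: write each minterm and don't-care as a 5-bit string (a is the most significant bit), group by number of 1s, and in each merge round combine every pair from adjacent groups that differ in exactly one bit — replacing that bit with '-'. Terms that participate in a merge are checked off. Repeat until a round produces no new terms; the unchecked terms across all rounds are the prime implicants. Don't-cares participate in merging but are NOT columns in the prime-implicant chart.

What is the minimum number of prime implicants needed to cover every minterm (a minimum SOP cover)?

Round 0: 00001✓ 00010✓ 00111✓ 01000✓ 01100✓ 01101✓ 10000✓ 10001✓ 10010✓ 10011✓ 10101✓ 10111✓ 11000✓ 11100✓ 11101✓ 11110✓
Round 1: -0001 -0010 -0111 -1000✓ -1100✓ -1101✓ 01-00✓ 0110-✓ 1-000 1-101 10-01✓ 10-11✓ 100-0✓ 100-1✓ 1000-✓ 1001-✓ 101-1✓ 11-00✓ 111-0 1110-✓
Round 2: -1-00 -110- 10--1 100--
PIs = {-0001, -0010, -0111, -1-00, -110-, 1-000, 1-101, 10--1, 100--, 111-0}
Coverage chart:
  m1: -0001 ←essential
  m2: -0010 ←essential
  m8: -1-00 ←essential
  m13: -110- ←essential
  m16: 1-000,100--
  m17: -0001,10--1,100--
  m19: 10--1,100--
  m21: 1-101,10--1
  m23: -0111,10--1
  m24: -1-00,1-000
  m28: -1-00,-110-,111-0
  m29: -110-,1-101
  m30: 111-0 ←essential
Essential: -0001, -0010, -1-00, -110-, 111-0
Petrick residual → 1-000, 10--1
Min cover (7 terms): b'c'd'e + b'c'de' + bd'e' + bcd' + ac'd'e' + ab'e + abce'

7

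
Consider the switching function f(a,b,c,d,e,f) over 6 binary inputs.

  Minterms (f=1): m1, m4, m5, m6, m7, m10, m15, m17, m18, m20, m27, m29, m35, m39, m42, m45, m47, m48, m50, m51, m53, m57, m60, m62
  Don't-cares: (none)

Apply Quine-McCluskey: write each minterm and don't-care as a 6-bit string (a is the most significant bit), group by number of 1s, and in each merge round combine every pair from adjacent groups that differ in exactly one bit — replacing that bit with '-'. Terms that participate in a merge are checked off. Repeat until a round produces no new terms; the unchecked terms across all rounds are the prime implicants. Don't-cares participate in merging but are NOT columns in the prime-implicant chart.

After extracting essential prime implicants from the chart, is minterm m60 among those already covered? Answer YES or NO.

size-2^0 implicants → 000001(✓)  000100(✓)  000101(✓)  000110(✓)  000111(✓)  001010(✓)  001111(✓)  010001(✓)  010010(✓)  010100(✓)  011011  011101  100011(✓)  100111(✓)  101010(✓)  101101(✓)  101111(✓)  110000(✓)  110010(✓)  110011(✓)  110101  111001  111100(✓)  111110(✓)
size-2^1 implicants → -00111(✓)  -01010  -01111(✓)  -10010  0-0001  0-0100  00-111(✓)  000-01  0001-0(✓)  0001-1(✓)  00010-(✓)  00011-(✓)  1-0011  10-111(✓)  100-11  1011-1  1100-0  11001-  1111-0
size-2^2 implicants → -0-111  0001--
Unchecked terms (primes): -0-111, -01010, -10010, 0-0001, 0-0100, 000-01, 0001--, 011011, 011101, 1-0011, 100-11, 1011-1, 1100-0, 11001-, 110101, 111001, 1111-0
Minterm coverage:
  m1 ⊆ 0-0001,000-01
  m4 ⊆ 0-0100,0001--
  m5 ⊆ 000-01,0001--
  m6 ⊆ 0001-- [E]
  m7 ⊆ -0-111,0001--
  m10 ⊆ -01010 [E]
  m15 ⊆ -0-111 [E]
  m17 ⊆ 0-0001 [E]
  m18 ⊆ -10010 [E]
  m20 ⊆ 0-0100 [E]
  m27 ⊆ 011011 [E]
  m29 ⊆ 011101 [E]
  m35 ⊆ 1-0011,100-11
  m39 ⊆ -0-111,100-11
  m42 ⊆ -01010 [E]
  m45 ⊆ 1011-1 [E]
  m47 ⊆ -0-111,1011-1
  m48 ⊆ 1100-0 [E]
  m50 ⊆ -10010,1100-0,11001-
  m51 ⊆ 1-0011,11001-
  m53 ⊆ 110101 [E]
  m57 ⊆ 111001 [E]
  m60 ⊆ 1111-0 [E]
  m62 ⊆ 1111-0 [E]
E = {-0-111, -01010, -10010, 0-0001, 0-0100, 0001--, 011011, 011101, 1011-1, 1100-0, 110101, 111001, 1111-0}

YES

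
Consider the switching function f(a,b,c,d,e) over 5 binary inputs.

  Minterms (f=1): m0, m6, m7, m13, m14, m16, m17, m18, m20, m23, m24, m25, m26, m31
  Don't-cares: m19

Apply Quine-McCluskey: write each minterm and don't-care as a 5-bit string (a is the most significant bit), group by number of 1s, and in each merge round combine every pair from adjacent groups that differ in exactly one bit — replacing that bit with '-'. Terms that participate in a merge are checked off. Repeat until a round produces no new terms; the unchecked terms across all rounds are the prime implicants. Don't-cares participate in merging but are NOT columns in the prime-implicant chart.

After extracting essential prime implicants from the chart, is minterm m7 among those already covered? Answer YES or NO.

NO

[col 0] 00000*, 00110*, 00111*, 01101, 01110*, 10000*, 10001*, 10010*, 10011*, 10100*, 10111*, 11000*, 11001*, 11010*, 11111*
[col 1] -0000, -0111, 0-110, 0011-, 1-000*, 1-001*, 1-010*, 1-111, 10-00, 10-11, 100-0*, 100-1*, 1000-*, 1001-*, 110-0*, 1100-*
[col 2] 1-0-0, 1-00-, 100--
Prime implicants: -0000, -0111, 0-110, 0011-, 01101, 1-0-0, 1-00-, 1-111, 10-00, 10-11, 100--
PI chart (minterm → PIs covering it):
  0 | -0000  (sole → essential)
  6 | 0-110,0011-
  7 | -0111,0011-
  13 | 01101  (sole → essential)
  14 | 0-110  (sole → essential)
  16 | -0000,1-0-0,1-00-,10-00,100--
  17 | 1-00-,100--
  18 | 1-0-0,100--
  20 | 10-00  (sole → essential)
  23 | -0111,1-111,10-11
  24 | 1-0-0,1-00-
  25 | 1-00-  (sole → essential)
  26 | 1-0-0  (sole → essential)
  31 | 1-111  (sole → essential)
Essential prime implicants: -0000, 0-110, 01101, 1-0-0, 1-00-, 1-111, 10-00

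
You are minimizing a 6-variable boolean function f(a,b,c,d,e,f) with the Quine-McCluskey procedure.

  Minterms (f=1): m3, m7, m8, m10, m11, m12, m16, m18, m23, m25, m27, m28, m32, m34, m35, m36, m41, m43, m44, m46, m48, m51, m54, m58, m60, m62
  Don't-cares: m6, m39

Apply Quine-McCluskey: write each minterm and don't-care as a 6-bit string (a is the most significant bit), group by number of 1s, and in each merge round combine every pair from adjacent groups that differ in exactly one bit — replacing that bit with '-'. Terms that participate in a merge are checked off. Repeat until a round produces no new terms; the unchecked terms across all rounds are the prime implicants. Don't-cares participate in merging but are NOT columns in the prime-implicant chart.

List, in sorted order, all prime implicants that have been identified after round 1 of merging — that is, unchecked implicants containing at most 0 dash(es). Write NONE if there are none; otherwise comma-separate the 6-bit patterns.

NONE

[col 0] 000011*, 000110*, 000111*, 001000*, 001010*, 001011*, 001100*, 010000*, 010010*, 010111*, 011001*, 011011*, 011100*, 100000*, 100010*, 100011*, 100100*, 100111*, 101001*, 101011*, 101100*, 101110*, 110000*, 110011*, 110110*, 111010*, 111100*, 111110*
[col 1] -00011*, -00111*, -01011*, -01100*, -10000, -11100*, 0-0111, 0-1011, 0-1100*, 00-011*, 000-11*, 00011-, 001-00, 0010-0, 00101-, 0100-0, 0110-1, 1-0000, 1-0011, 1-1100*, 1-1110*, 10-011*, 10-100, 100-00, 100-11*, 1000-0, 10001-, 1010-1, 1011-0*, 11-110, 111-10, 1111-0*
[col 2] --1100, -0-011, -00-11, 1-11-0
Prime implicants: --1100, -0-011, -00-11, -10000, 0-0111, 0-1011, 00011-, 001-00, 0010-0, 00101-, 0100-0, 0110-1, 1-0000, 1-0011, 1-11-0, 10-100, 100-00, 1000-0, 10001-, 1010-1, 11-110, 111-10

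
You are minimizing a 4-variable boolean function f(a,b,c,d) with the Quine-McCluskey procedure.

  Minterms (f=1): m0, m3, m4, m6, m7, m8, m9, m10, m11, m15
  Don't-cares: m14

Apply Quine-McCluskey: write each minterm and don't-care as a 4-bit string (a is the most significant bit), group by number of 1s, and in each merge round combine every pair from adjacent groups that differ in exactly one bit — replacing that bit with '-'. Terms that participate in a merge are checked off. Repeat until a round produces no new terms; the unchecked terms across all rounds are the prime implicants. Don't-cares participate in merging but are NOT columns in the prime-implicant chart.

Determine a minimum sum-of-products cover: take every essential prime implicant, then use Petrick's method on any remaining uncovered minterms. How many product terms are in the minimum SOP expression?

4

[col 0] 0000*, 0011*, 0100*, 0110*, 0111*, 1000*, 1001*, 1010*, 1011*, 1110*, 1111*
[col 1] -000, -011*, -110*, -111*, 0-00, 0-11*, 01-0, 011-*, 1-10*, 1-11*, 10-0*, 10-1*, 100-*, 101-*, 111-*
[col 2] --11, -11-, 1-1-, 10--
Prime implicants: --11, -000, -11-, 0-00, 01-0, 1-1-, 10--
PI chart (minterm → PIs covering it):
  0 | -000,0-00
  3 | --11  (sole → essential)
  4 | 0-00,01-0
  6 | -11-,01-0
  7 | --11,-11-
  8 | -000,10--
  9 | 10--  (sole → essential)
  10 | 1-1-,10--
  11 | --11,1-1-,10--
  15 | --11,-11-,1-1-
Essential prime implicants: --11, 10--
Petrick residual → -000, 01-0
Minimum SOP uses 4 PIs: cd + b'c'd' + a'bd' + ab'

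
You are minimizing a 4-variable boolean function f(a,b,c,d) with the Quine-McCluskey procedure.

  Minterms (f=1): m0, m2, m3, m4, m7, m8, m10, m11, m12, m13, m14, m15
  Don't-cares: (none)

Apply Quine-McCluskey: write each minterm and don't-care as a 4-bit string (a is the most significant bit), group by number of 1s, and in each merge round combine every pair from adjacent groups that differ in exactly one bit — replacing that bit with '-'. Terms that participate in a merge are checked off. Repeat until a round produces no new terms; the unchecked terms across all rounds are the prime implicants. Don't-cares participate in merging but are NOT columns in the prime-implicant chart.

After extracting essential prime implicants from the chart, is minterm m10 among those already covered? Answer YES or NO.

Round 0: 0000✓ 0010✓ 0011✓ 0100✓ 0111✓ 1000✓ 1010✓ 1011✓ 1100✓ 1101✓ 1110✓ 1111✓
Round 1: -000✓ -010✓ -011✓ -100✓ -111✓ 0-00✓ 0-11✓ 00-0✓ 001-✓ 1-00✓ 1-10✓ 1-11✓ 10-0✓ 101-✓ 11-0✓ 11-1✓ 110-✓ 111-✓
Round 2: --00 --11 -0-0 -01- 1--0 1-1- 11--
PIs = {--00, --11, -0-0, -01-, 1--0, 1-1-, 11--}
Coverage chart:
  m0: --00,-0-0
  m2: -0-0,-01-
  m3: --11,-01-
  m4: --00 ←essential
  m7: --11 ←essential
  m8: --00,-0-0,1--0
  m10: -0-0,-01-,1--0,1-1-
  m11: --11,-01-,1-1-
  m12: --00,1--0,11--
  m13: 11-- ←essential
  m14: 1--0,1-1-,11--
  m15: --11,1-1-,11--
Essential: --00, --11, 11--

NO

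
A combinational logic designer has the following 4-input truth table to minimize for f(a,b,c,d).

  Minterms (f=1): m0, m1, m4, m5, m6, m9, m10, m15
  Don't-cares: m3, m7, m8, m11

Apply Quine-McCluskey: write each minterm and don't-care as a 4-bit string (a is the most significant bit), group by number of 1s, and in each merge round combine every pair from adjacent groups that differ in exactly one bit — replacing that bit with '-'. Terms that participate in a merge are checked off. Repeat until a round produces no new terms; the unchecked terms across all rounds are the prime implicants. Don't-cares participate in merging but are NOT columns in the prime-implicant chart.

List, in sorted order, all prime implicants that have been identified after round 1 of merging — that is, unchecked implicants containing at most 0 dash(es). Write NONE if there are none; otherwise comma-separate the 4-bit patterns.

[col 0] 0000*, 0001*, 0011*, 0100*, 0101*, 0110*, 0111*, 1000*, 1001*, 1010*, 1011*, 1111*
[col 1] -000*, -001*, -011*, -111*, 0-00*, 0-01*, 0-11*, 00-1*, 000-*, 01-0*, 01-1*, 010-*, 011-*, 1-11*, 10-0*, 10-1*, 100-*, 101-*
[col 2] --11, -0-1, -00-, 0--1, 0-0-, 01--, 10--
Prime implicants: --11, -0-1, -00-, 0--1, 0-0-, 01--, 10--

NONE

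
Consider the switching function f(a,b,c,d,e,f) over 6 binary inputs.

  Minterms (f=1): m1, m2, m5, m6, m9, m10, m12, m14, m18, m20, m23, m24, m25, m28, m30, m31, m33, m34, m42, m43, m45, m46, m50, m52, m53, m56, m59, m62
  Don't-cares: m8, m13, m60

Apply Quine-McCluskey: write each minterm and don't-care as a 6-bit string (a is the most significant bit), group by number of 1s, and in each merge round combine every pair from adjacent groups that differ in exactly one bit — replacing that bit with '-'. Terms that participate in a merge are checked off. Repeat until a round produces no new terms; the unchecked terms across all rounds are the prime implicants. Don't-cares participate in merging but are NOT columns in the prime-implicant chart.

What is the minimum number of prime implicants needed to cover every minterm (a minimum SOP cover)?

14

size-2^0 implicants → 000001(✓)  000010(✓)  000101(✓)  000110(✓)  001000(✓)  001001(✓)  001010(✓)  001100(✓)  001101(✓)  001110(✓)  010010(✓)  010100(✓)  010111(✓)  011000(✓)  011001(✓)  011100(✓)  011110(✓)  011111(✓)  100001(✓)  100010(✓)  101010(✓)  101011(✓)  101101(✓)  101110(✓)  110010(✓)  110100(✓)  110101(✓)  111000(✓)  111011(✓)  111100(✓)  111110(✓)
size-2^1 implicants → -00001  -00010(✓)  -01010(✓)  -01101  -01110(✓)  -10010(✓)  -10100(✓)  -11000(✓)  -11100(✓)  -11110(✓)  0-0010(✓)  0-1000(✓)  0-1001(✓)  0-1100(✓)  0-1110(✓)  00-001(✓)  00-010(✓)  00-101(✓)  00-110(✓)  000-01(✓)  000-10(✓)  001-00(✓)  001-01(✓)  001-10(✓)  0010-0(✓)  00100-(✓)  0011-0(✓)  00110-(✓)  01-100(✓)  01-111  011-00(✓)  01100-(✓)  0111-0(✓)  01111-  1-0010(✓)  1-1011  1-1110(✓)  10-010(✓)  101-10(✓)  10101-  11-100(✓)  11010-  111-00(✓)  1111-0(✓)
size-2^2 implicants → --0010  --1110  -0-010  -01-10  -1-100  -11-00  -111-0  0-1-00  0-100-  0-11-0  00--01  00--10  001--0  001-0-
Unchecked terms (primes): --0010, --1110, -0-010, -00001, -01-10, -01101, -1-100, -11-00, -111-0, 0-1-00, 0-100-, 0-11-0, 00--01, 00--10, 001--0, 001-0-, 01-111, 01111-, 1-1011, 10101-, 11010-
Minterm coverage:
  m1 ⊆ -00001,00--01
  m2 ⊆ --0010,-0-010,00--10
  m5 ⊆ 00--01 [E]
  m6 ⊆ 00--10 [E]
  m9 ⊆ 0-100-,00--01,001-0-
  m10 ⊆ -0-010,-01-10,00--10,001--0
  m12 ⊆ 0-1-00,0-11-0,001--0,001-0-
  m14 ⊆ --1110,-01-10,0-11-0,00--10,001--0
  m18 ⊆ --0010 [E]
  m20 ⊆ -1-100 [E]
  m23 ⊆ 01-111 [E]
  m24 ⊆ -11-00,0-1-00,0-100-
  m25 ⊆ 0-100- [E]
  m28 ⊆ -1-100,-11-00,-111-0,0-1-00,0-11-0
  m30 ⊆ --1110,-111-0,0-11-0,01111-
  m31 ⊆ 01-111,01111-
  m33 ⊆ -00001 [E]
  m34 ⊆ --0010,-0-010
  m42 ⊆ -0-010,-01-10,10101-
  m43 ⊆ 1-1011,10101-
  m45 ⊆ -01101 [E]
  m46 ⊆ --1110,-01-10
  m50 ⊆ --0010 [E]
  m52 ⊆ -1-100,11010-
  m53 ⊆ 11010- [E]
  m56 ⊆ -11-00 [E]
  m59 ⊆ 1-1011 [E]
  m62 ⊆ --1110,-111-0
E = {--0010, -00001, -01101, -1-100, -11-00, 0-100-, 00--01, 00--10, 01-111, 1-1011, 11010-}
Petrick residual → --1110, -0-010, 0-1-00
Cover = c'd'ef' + cdef' + b'd'ef' + b'c'd'e'f + b'cde'f + bde'f' + bce'f' + a'ce'f' + a'cd'e' + a'b'e'f + a'b'ef' + a'bdef + acd'ef + abc'de'  |cover|=14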